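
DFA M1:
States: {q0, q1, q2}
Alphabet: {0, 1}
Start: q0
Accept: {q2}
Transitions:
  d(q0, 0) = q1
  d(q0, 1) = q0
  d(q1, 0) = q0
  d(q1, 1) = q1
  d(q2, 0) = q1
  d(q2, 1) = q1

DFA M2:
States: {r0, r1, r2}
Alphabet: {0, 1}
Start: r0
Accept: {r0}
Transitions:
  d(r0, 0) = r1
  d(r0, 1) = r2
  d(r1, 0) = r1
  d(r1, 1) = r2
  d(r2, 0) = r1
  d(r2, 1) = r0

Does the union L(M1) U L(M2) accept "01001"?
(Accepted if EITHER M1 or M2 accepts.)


M1: final=q1 accepted=False
M2: final=r2 accepted=False

No, union rejects (neither accepts)


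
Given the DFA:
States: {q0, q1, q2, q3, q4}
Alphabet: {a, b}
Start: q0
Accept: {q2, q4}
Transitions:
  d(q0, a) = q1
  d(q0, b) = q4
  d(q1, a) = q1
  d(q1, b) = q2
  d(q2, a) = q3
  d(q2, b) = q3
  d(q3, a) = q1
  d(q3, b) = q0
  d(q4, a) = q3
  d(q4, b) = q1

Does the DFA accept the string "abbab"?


Trace: q0 -> q1 -> q2 -> q3 -> q1 -> q2
Final state: q2
Accept states: {q2, q4}

Yes, accepted (final state q2 is an accept state)


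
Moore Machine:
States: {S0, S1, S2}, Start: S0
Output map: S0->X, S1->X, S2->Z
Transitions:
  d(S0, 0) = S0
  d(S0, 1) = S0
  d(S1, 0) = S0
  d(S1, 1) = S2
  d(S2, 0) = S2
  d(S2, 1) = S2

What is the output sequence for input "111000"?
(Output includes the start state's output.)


Start: S0 (output X)
  --1--> S0 (output X)
  --1--> S0 (output X)
  --1--> S0 (output X)
  --0--> S0 (output X)
  --0--> S0 (output X)
  --0--> S0 (output X)

"XXXXXXX"


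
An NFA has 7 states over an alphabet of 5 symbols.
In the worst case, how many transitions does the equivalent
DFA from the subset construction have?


Subset construction: one DFA state per subset of NFA states = 2^7 = 128 states.
Each DFA state has 5 outgoing transitions: 128 * 5 = 640

640


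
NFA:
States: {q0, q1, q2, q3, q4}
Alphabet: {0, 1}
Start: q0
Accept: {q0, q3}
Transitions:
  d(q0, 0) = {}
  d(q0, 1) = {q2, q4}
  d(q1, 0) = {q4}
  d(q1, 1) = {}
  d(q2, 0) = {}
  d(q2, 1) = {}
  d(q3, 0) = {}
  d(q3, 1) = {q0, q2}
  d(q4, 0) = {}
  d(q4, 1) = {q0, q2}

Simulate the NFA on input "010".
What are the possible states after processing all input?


Start: {q0}
  --0--> {}
  --1--> {}
  --0--> {}

{} (empty set, no valid transitions)


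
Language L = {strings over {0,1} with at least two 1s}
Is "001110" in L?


count('1') = 3

Yes, "001110" is in L


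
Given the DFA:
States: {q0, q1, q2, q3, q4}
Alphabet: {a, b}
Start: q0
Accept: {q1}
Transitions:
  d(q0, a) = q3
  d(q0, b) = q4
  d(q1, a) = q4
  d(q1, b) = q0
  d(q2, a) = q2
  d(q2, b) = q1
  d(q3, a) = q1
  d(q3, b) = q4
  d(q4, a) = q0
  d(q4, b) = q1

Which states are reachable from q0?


BFS from q0:
  layer 0: {q0}
  layer 1: {q3, q4}
  layer 2: {q1}

{q0, q1, q3, q4}


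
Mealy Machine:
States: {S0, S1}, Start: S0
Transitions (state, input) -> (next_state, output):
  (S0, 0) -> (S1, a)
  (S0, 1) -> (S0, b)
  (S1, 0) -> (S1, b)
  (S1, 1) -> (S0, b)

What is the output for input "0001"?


Step-by-step:
  (S0, 0) -> (S1, a)
  (S1, 0) -> (S1, b)
  (S1, 0) -> (S1, b)
  (S1, 1) -> (S0, b)

"abbb"


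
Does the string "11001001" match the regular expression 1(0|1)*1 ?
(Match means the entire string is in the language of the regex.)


|string| = 8; first = '1'; last = '1'

Yes, "11001001" matches 1(0|1)*1


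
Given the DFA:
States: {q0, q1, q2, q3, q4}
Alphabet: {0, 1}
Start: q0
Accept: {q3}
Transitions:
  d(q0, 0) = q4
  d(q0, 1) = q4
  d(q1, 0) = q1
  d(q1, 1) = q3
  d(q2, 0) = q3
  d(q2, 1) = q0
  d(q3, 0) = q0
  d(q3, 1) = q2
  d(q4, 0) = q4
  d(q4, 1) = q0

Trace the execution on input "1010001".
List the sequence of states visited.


Input: 1010001
d(q0, 1) = q4
d(q4, 0) = q4
d(q4, 1) = q0
d(q0, 0) = q4
d(q4, 0) = q4
d(q4, 0) = q4
d(q4, 1) = q0


q0 -> q4 -> q4 -> q0 -> q4 -> q4 -> q4 -> q0


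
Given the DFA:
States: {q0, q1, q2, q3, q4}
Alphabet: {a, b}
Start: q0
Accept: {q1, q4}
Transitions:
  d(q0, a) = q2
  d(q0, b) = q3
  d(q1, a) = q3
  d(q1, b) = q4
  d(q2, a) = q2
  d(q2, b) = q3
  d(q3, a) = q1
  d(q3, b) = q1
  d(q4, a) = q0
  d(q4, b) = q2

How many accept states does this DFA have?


Accept states listed: {q1, q4}
Counting: q1(1) q4(2)

2


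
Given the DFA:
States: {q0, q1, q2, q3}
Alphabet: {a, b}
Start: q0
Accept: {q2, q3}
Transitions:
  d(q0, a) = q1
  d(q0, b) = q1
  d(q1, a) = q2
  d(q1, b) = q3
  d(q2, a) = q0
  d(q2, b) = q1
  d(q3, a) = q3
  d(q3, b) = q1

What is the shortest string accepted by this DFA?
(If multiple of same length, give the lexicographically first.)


BFS by string length (lex-first path to each state shown):
  len 0: q0<-""
  len 1: q1<-"a"
  len 2: q2<-"aa", q3<-"ab"
Found accept state at length 2.

"aa"


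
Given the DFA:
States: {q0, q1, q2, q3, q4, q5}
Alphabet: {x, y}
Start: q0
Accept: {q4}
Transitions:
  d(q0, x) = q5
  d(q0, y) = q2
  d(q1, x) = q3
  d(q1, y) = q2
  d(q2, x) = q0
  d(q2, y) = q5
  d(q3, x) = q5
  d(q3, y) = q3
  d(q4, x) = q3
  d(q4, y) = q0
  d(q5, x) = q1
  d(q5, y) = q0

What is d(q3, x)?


Looking up transition d(q3, x)

q5


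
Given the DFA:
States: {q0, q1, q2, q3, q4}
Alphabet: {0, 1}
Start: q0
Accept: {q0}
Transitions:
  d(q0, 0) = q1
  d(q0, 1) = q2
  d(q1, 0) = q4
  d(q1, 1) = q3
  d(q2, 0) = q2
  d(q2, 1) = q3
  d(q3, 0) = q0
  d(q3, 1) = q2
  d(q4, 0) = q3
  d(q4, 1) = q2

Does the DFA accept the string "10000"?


Trace: q0 -> q2 -> q2 -> q2 -> q2 -> q2
Final state: q2
Accept states: {q0}

No, rejected (final state q2 is not an accept state)


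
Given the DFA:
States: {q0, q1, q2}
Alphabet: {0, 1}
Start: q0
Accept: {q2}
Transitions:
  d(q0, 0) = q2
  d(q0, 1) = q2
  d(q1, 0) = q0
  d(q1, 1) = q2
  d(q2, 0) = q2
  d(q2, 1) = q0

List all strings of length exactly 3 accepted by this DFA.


All strings of length 3: 8 total
Accepted: 6

"000", "010", "011", "100", "110", "111"


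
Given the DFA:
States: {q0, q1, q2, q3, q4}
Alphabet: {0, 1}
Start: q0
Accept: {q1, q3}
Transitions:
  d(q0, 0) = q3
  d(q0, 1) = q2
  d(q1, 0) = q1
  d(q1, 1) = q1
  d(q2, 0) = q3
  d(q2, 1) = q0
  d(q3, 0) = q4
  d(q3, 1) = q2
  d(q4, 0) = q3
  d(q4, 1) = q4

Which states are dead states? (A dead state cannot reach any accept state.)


Forward reachability from each state:
  q0 -> reaches accept state q3 (live)
  q1 -> reaches accept state q1 (live)
  q2 -> reaches accept state q3 (live)
  q3 -> reaches accept state q3 (live)
  q4 -> reaches accept state q3 (live)

None (all states can reach an accept state)


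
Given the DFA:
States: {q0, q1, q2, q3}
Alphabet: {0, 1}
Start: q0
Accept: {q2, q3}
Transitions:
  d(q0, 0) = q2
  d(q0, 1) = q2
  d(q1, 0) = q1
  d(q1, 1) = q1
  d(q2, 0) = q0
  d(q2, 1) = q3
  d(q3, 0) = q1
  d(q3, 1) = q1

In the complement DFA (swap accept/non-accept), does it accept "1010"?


Trace: q0 -> q2 -> q0 -> q2 -> q0
Final: q0
Original accept: {q2, q3}
Complement: q0 is not in original accept

Yes, complement accepts (original rejects)


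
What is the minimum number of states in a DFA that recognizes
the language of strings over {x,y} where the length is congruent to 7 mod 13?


States track (length) mod 13.
Need 13 states: one per remainder 0..12; accept = remainder 7.

13


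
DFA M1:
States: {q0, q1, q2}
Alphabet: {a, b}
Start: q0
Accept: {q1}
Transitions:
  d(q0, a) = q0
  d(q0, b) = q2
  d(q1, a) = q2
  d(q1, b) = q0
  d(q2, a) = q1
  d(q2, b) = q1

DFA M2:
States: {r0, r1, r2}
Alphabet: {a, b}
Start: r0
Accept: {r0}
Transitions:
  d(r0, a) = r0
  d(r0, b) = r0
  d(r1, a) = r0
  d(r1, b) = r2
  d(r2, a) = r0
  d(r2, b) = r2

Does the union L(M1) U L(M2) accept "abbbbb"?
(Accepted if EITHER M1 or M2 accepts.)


M1: final=q1 accepted=True
M2: final=r0 accepted=True

Yes, union accepts


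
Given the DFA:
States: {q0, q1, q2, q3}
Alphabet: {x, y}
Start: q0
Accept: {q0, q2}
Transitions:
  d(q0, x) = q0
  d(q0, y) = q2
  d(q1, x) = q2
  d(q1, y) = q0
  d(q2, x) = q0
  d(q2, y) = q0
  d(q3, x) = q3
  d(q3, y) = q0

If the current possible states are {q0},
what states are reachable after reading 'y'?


Apply transition on 'y' from each current state:
  d(q0, y) = q2

{q2}


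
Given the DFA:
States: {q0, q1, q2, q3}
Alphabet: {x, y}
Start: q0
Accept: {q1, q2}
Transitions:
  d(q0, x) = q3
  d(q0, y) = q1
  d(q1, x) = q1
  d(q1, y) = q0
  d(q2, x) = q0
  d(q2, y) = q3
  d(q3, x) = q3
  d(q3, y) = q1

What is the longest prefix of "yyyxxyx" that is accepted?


Run the DFA, marking each prefix where the state is accepting:
  "" -> q0 [reject]
  "y" -> q1 [accept]
  "yy" -> q0 [reject]
  "yyy" -> q1 [accept]
  "yyyx" -> q1 [accept]
  "yyyxx" -> q1 [accept]
  "yyyxxy" -> q0 [reject]
  "yyyxxyx" -> q3 [reject]

"yyyxx"


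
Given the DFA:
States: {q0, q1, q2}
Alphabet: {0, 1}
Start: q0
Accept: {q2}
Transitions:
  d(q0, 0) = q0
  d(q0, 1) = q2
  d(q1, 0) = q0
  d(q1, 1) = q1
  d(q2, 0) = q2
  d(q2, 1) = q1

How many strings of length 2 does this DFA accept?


Enumerating all length-2 strings:
  "00" -> q0 [reject]
  "01" -> q2 [accept]
  "10" -> q2 [accept]
  "11" -> q1 [reject]

2 out of 4


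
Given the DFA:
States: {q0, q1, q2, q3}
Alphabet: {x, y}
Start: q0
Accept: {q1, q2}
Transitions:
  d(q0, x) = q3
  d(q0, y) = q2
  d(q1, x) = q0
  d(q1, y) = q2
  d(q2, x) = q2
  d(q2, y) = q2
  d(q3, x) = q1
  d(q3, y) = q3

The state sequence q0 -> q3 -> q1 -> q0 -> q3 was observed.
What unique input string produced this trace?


Trace back each transition to find the symbol:
  q0 --[x]--> q3
  q3 --[x]--> q1
  q1 --[x]--> q0
  q0 --[x]--> q3

"xxxx"


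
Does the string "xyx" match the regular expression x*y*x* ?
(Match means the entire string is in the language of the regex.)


|string| = 3; first = 'x'; last = 'x'

Yes, "xyx" matches x*y*x*


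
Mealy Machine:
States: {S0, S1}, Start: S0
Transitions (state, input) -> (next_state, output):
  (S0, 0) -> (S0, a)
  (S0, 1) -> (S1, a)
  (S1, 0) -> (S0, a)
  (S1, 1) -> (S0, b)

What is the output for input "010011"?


Step-by-step:
  (S0, 0) -> (S0, a)
  (S0, 1) -> (S1, a)
  (S1, 0) -> (S0, a)
  (S0, 0) -> (S0, a)
  (S0, 1) -> (S1, a)
  (S1, 1) -> (S0, b)

"aaaaab"


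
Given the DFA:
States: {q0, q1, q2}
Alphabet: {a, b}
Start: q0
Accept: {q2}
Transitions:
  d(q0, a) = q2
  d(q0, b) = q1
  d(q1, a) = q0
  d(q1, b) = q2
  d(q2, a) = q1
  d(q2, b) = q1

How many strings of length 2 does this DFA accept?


Enumerating all length-2 strings:
  "aa" -> q1 [reject]
  "ab" -> q1 [reject]
  "ba" -> q0 [reject]
  "bb" -> q2 [accept]

1 out of 4


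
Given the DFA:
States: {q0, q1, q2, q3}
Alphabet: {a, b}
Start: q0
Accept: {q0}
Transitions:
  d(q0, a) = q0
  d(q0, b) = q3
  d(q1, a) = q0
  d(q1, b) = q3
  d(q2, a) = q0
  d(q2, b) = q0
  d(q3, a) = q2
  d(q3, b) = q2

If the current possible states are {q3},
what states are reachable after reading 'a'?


Apply transition on 'a' from each current state:
  d(q3, a) = q2

{q2}


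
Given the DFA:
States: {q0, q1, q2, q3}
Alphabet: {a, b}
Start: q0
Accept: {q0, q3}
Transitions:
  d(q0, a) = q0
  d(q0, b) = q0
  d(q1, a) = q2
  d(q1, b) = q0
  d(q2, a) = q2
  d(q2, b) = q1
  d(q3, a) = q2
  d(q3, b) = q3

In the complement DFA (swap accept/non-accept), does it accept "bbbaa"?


Trace: q0 -> q0 -> q0 -> q0 -> q0 -> q0
Final: q0
Original accept: {q0, q3}
Complement: q0 is in original accept

No, complement rejects (original accepts)


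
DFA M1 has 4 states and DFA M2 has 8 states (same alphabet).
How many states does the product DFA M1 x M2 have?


Product construction pairs every M1 state with every M2 state.
4 * 8 = 32

32


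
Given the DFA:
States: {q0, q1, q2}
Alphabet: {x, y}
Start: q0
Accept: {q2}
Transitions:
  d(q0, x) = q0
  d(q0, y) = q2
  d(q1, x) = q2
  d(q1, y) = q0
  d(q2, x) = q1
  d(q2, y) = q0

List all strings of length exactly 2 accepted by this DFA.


All strings of length 2: 4 total
Accepted: 1

"xy"


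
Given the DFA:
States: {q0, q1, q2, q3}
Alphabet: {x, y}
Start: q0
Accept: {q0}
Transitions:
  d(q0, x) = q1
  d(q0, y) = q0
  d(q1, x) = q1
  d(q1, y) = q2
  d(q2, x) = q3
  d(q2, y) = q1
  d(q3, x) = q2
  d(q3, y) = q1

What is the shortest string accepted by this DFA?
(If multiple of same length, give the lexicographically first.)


BFS by string length (lex-first path to each state shown):
  len 0: q0<-""
Found accept state at length 0.

"" (empty string)


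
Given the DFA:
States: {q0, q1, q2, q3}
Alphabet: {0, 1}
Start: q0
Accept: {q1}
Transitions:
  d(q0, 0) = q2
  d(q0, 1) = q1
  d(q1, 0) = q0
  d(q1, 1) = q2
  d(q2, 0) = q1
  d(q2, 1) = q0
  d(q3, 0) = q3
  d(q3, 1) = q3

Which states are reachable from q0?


BFS from q0:
  layer 0: {q0}
  layer 1: {q1, q2}

{q0, q1, q2}


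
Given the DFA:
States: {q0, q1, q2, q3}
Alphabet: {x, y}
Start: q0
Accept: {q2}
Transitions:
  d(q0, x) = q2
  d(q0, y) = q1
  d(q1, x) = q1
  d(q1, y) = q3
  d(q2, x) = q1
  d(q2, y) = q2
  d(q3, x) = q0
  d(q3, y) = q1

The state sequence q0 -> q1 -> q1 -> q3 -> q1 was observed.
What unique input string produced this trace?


Trace back each transition to find the symbol:
  q0 --[y]--> q1
  q1 --[x]--> q1
  q1 --[y]--> q3
  q3 --[y]--> q1

"yxyy"


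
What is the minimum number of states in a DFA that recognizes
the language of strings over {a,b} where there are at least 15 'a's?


States: count = 0, 1, ..., 14, and a final '>= 15' state.
Total: 15 + 1 = 16. Accept = '>= 15' state.

16


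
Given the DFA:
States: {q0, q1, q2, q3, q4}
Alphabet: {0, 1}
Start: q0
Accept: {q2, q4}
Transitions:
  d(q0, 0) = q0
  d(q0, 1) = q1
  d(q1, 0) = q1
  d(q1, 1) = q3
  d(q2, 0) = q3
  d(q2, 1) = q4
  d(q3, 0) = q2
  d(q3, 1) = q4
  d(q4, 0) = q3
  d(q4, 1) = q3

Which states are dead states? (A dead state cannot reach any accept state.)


Forward reachability from each state:
  q0 -> reaches accept state q2 (live)
  q1 -> reaches accept state q2 (live)
  q2 -> reaches accept state q2 (live)
  q3 -> reaches accept state q2 (live)
  q4 -> reaches accept state q2 (live)

None (all states can reach an accept state)


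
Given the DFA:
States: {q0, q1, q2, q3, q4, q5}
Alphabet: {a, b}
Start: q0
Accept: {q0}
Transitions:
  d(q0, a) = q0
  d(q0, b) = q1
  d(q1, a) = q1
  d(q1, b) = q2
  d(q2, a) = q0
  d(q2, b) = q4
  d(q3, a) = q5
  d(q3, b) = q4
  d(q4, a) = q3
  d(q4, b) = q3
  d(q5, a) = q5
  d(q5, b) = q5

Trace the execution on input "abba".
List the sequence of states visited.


Input: abba
d(q0, a) = q0
d(q0, b) = q1
d(q1, b) = q2
d(q2, a) = q0


q0 -> q0 -> q1 -> q2 -> q0


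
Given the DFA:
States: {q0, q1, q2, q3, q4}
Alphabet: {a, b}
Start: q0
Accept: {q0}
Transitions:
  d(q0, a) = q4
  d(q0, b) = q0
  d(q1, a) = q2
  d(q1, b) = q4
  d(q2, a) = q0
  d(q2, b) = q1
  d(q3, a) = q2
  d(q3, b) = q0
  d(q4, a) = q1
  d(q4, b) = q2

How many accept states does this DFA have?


Accept states listed: {q0}
Counting: q0(1)

1


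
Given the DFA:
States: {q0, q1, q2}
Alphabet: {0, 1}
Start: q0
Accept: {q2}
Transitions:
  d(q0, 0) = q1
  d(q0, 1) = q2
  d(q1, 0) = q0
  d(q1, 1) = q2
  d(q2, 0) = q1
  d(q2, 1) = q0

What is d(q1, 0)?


Looking up transition d(q1, 0)

q0


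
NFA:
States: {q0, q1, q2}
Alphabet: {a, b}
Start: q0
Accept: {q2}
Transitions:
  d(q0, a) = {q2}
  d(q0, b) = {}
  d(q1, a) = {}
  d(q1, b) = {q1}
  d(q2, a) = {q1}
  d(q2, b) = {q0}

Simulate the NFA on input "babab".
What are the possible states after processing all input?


Start: {q0}
  --b--> {}
  --a--> {}
  --b--> {}
  --a--> {}
  --b--> {}

{} (empty set, no valid transitions)


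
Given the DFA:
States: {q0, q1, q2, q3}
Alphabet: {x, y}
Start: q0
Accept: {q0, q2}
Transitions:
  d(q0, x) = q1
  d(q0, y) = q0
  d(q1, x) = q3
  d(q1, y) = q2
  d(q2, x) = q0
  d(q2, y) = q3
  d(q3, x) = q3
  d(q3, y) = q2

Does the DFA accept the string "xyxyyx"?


Trace: q0 -> q1 -> q2 -> q0 -> q0 -> q0 -> q1
Final state: q1
Accept states: {q0, q2}

No, rejected (final state q1 is not an accept state)


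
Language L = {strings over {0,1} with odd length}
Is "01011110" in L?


length = 8; 8 mod 2 = 0

No, "01011110" is not in L


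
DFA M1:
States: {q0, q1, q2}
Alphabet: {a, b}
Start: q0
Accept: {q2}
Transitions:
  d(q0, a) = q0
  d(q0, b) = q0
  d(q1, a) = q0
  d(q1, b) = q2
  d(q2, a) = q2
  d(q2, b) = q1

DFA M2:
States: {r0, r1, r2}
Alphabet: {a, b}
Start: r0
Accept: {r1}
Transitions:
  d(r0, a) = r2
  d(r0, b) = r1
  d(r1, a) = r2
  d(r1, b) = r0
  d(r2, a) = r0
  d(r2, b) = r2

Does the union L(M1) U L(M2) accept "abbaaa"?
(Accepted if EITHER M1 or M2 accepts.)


M1: final=q0 accepted=False
M2: final=r0 accepted=False

No, union rejects (neither accepts)


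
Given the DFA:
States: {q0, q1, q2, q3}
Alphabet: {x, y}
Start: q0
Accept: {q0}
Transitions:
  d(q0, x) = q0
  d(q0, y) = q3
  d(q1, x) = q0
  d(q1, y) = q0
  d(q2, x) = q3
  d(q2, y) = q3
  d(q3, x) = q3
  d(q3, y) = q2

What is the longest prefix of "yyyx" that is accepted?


Run the DFA, marking each prefix where the state is accepting:
  "" -> q0 [accept]
  "y" -> q3 [reject]
  "yy" -> q2 [reject]
  "yyy" -> q3 [reject]
  "yyyx" -> q3 [reject]

""


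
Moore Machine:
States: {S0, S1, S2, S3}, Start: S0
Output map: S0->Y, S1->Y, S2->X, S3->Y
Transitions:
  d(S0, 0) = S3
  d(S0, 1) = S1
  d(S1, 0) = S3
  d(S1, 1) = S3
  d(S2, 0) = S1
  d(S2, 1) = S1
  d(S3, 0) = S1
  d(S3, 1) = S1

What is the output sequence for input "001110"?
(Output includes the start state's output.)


Start: S0 (output Y)
  --0--> S3 (output Y)
  --0--> S1 (output Y)
  --1--> S3 (output Y)
  --1--> S1 (output Y)
  --1--> S3 (output Y)
  --0--> S1 (output Y)

"YYYYYYY"


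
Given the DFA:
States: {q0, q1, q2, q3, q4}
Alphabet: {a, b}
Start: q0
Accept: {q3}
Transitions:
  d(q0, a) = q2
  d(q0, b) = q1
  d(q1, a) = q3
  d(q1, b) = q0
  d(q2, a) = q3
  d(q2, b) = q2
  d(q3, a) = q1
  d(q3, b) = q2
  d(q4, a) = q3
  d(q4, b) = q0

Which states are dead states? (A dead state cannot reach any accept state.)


Forward reachability from each state:
  q0 -> reaches accept state q3 (live)
  q1 -> reaches accept state q3 (live)
  q2 -> reaches accept state q3 (live)
  q3 -> reaches accept state q3 (live)
  q4 -> reaches accept state q3 (live)

None (all states can reach an accept state)


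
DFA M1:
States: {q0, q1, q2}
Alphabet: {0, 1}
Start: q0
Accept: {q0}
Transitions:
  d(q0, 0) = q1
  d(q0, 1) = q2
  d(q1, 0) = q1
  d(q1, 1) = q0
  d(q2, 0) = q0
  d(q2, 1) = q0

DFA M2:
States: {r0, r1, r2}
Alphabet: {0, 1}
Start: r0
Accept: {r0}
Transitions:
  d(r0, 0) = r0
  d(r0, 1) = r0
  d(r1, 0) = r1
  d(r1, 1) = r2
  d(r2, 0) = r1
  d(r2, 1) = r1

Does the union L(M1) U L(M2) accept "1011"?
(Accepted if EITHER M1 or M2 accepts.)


M1: final=q0 accepted=True
M2: final=r0 accepted=True

Yes, union accepts


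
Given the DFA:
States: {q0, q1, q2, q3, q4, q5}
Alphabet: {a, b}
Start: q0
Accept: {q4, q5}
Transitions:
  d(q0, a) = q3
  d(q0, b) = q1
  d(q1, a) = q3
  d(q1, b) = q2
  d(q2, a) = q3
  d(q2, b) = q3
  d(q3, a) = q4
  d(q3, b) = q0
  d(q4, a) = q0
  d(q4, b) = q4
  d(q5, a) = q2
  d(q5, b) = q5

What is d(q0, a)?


Looking up transition d(q0, a)

q3


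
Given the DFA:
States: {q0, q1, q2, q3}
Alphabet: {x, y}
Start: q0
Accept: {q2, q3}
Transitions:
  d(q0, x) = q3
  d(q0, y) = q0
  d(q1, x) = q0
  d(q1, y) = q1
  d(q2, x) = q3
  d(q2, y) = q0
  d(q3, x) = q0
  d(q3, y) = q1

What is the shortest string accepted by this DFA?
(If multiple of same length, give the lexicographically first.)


BFS by string length (lex-first path to each state shown):
  len 0: q0<-""
  len 1: q0<-"y", q3<-"x"
Found accept state at length 1.

"x"


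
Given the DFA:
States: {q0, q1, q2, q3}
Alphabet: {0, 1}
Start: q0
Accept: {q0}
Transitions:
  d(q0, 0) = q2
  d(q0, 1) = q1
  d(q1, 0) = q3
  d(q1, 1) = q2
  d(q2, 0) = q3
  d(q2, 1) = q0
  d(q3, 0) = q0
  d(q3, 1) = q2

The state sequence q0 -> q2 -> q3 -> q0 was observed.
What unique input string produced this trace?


Trace back each transition to find the symbol:
  q0 --[0]--> q2
  q2 --[0]--> q3
  q3 --[0]--> q0

"000"


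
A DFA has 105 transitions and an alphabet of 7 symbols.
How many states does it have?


Each state has exactly one transition per symbol.
states = transitions / |alphabet| = 105 / 7 = 15

15


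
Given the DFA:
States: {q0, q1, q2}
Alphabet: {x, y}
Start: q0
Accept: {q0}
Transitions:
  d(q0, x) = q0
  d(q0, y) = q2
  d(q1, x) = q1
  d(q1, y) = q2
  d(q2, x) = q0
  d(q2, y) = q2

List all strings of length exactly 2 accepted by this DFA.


All strings of length 2: 4 total
Accepted: 2

"xx", "yx"


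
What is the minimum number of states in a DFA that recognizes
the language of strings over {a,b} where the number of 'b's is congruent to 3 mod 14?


States track (count of 'b') mod 14.
Need 14 states: one per remainder 0..13; accept = remainder 3.

14


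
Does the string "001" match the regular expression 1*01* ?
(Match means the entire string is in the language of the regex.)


|string| = 3; first = '0'; last = '1'

No, "001" does not match 1*01*


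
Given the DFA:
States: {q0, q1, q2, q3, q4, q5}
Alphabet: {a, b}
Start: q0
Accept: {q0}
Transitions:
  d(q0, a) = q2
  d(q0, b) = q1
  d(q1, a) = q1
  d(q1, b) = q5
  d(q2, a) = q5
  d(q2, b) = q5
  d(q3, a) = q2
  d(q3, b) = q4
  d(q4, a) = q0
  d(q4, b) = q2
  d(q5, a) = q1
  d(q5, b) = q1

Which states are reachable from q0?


BFS from q0:
  layer 0: {q0}
  layer 1: {q1, q2}
  layer 2: {q5}

{q0, q1, q2, q5}


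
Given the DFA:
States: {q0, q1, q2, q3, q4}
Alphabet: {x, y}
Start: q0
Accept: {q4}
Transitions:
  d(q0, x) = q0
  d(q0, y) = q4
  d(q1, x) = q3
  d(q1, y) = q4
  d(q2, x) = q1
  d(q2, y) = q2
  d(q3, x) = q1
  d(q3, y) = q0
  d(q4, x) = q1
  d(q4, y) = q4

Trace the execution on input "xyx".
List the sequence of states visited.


Input: xyx
d(q0, x) = q0
d(q0, y) = q4
d(q4, x) = q1


q0 -> q0 -> q4 -> q1


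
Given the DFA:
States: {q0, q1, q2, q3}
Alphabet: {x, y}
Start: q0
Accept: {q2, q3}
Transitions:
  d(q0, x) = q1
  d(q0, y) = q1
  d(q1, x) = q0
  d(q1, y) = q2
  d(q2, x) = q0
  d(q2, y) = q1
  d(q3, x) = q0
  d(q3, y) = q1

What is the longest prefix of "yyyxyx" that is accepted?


Run the DFA, marking each prefix where the state is accepting:
  "" -> q0 [reject]
  "y" -> q1 [reject]
  "yy" -> q2 [accept]
  "yyy" -> q1 [reject]
  "yyyx" -> q0 [reject]
  "yyyxy" -> q1 [reject]
  "yyyxyx" -> q0 [reject]

"yy"


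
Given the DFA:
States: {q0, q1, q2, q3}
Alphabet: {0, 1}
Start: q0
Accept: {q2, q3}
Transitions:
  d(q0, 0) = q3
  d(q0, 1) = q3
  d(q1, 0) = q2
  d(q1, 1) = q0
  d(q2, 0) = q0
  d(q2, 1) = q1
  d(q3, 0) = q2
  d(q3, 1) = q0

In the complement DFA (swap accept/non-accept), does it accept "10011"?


Trace: q0 -> q3 -> q2 -> q0 -> q3 -> q0
Final: q0
Original accept: {q2, q3}
Complement: q0 is not in original accept

Yes, complement accepts (original rejects)


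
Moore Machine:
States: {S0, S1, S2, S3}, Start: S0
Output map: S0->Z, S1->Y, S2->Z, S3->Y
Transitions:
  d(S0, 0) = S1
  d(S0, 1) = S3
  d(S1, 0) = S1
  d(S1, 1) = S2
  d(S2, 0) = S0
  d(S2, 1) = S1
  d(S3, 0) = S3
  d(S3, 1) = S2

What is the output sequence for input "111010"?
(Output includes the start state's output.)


Start: S0 (output Z)
  --1--> S3 (output Y)
  --1--> S2 (output Z)
  --1--> S1 (output Y)
  --0--> S1 (output Y)
  --1--> S2 (output Z)
  --0--> S0 (output Z)

"ZYZYYZZ"


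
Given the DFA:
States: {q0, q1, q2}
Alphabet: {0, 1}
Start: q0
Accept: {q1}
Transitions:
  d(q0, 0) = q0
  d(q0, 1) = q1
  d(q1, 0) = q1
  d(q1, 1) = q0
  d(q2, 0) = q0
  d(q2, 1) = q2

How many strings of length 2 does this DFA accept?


Enumerating all length-2 strings:
  "00" -> q0 [reject]
  "01" -> q1 [accept]
  "10" -> q1 [accept]
  "11" -> q0 [reject]

2 out of 4


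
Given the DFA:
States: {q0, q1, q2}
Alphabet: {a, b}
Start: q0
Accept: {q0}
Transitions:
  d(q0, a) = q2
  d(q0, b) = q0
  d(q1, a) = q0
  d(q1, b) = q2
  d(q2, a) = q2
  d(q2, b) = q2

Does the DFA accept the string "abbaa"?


Trace: q0 -> q2 -> q2 -> q2 -> q2 -> q2
Final state: q2
Accept states: {q0}

No, rejected (final state q2 is not an accept state)


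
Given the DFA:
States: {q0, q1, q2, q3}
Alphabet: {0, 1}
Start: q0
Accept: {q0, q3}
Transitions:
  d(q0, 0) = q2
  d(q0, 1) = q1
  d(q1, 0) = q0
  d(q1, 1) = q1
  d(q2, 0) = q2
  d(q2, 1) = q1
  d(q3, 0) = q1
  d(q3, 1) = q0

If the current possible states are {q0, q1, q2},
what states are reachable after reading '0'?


Apply transition on '0' from each current state:
  d(q0, 0) = q2
  d(q1, 0) = q0
  d(q2, 0) = q2

{q0, q2}


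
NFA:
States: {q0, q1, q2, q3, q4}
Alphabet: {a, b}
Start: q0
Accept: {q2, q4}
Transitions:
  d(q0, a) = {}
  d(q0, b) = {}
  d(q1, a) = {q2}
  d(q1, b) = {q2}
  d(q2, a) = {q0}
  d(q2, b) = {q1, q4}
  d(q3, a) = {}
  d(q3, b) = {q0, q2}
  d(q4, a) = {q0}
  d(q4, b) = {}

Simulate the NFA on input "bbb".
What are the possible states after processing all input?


Start: {q0}
  --b--> {}
  --b--> {}
  --b--> {}

{} (empty set, no valid transitions)


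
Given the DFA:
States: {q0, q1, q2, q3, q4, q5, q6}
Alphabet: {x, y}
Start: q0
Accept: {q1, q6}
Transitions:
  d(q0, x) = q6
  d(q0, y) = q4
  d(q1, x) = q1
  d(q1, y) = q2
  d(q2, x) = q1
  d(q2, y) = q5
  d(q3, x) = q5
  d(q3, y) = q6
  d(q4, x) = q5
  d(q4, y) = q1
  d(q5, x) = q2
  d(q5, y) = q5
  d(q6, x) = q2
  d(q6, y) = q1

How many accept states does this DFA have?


Accept states listed: {q1, q6}
Counting: q1(1) q6(2)

2


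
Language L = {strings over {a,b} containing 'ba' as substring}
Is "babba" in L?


'ba' occurs at index 0

Yes, "babba" is in L


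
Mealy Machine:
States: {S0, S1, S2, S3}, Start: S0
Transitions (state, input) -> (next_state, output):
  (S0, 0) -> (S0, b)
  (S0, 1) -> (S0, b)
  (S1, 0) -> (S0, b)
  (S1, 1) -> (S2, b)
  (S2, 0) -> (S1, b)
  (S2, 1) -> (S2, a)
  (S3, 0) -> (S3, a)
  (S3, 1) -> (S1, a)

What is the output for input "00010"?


Step-by-step:
  (S0, 0) -> (S0, b)
  (S0, 0) -> (S0, b)
  (S0, 0) -> (S0, b)
  (S0, 1) -> (S0, b)
  (S0, 0) -> (S0, b)

"bbbbb"


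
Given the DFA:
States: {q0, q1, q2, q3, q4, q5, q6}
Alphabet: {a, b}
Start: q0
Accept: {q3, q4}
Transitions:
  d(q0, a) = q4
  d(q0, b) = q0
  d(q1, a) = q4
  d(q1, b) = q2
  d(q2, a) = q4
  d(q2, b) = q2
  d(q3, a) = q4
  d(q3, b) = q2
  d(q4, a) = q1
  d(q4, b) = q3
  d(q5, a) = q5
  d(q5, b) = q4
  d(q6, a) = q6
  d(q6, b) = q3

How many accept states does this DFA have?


Accept states listed: {q3, q4}
Counting: q3(1) q4(2)

2


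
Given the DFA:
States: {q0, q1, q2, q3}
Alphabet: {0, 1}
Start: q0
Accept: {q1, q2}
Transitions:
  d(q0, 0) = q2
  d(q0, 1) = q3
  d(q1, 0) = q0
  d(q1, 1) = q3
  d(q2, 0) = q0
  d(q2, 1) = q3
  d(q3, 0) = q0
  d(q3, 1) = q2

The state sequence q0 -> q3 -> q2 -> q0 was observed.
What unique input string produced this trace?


Trace back each transition to find the symbol:
  q0 --[1]--> q3
  q3 --[1]--> q2
  q2 --[0]--> q0

"110"


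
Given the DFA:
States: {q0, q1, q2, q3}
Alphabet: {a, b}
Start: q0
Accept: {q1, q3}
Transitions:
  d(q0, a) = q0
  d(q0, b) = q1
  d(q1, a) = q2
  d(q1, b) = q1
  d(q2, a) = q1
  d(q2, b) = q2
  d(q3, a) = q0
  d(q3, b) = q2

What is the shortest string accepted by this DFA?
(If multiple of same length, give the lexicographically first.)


BFS by string length (lex-first path to each state shown):
  len 0: q0<-""
  len 1: q0<-"a", q1<-"b"
Found accept state at length 1.

"b"


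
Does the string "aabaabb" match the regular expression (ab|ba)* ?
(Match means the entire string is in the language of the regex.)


|string| = 7; first = 'a'; last = 'b'

No, "aabaabb" does not match (ab|ba)*


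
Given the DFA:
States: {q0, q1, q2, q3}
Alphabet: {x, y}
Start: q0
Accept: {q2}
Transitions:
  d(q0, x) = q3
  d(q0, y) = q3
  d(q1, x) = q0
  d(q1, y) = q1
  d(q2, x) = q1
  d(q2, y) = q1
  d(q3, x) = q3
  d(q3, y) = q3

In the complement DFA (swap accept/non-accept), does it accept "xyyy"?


Trace: q0 -> q3 -> q3 -> q3 -> q3
Final: q3
Original accept: {q2}
Complement: q3 is not in original accept

Yes, complement accepts (original rejects)


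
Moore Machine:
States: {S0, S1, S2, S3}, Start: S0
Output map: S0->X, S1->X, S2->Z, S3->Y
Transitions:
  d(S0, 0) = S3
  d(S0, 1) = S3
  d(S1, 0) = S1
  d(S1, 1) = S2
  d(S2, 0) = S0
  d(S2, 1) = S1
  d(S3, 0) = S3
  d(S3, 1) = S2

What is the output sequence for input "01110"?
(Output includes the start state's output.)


Start: S0 (output X)
  --0--> S3 (output Y)
  --1--> S2 (output Z)
  --1--> S1 (output X)
  --1--> S2 (output Z)
  --0--> S0 (output X)

"XYZXZX"


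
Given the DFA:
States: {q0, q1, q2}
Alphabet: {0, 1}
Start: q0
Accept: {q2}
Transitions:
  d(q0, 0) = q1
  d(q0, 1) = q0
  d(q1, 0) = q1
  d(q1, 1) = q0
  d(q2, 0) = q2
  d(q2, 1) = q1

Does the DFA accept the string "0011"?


Trace: q0 -> q1 -> q1 -> q0 -> q0
Final state: q0
Accept states: {q2}

No, rejected (final state q0 is not an accept state)


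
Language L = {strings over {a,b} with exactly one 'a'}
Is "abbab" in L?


count('a') = 2

No, "abbab" is not in L


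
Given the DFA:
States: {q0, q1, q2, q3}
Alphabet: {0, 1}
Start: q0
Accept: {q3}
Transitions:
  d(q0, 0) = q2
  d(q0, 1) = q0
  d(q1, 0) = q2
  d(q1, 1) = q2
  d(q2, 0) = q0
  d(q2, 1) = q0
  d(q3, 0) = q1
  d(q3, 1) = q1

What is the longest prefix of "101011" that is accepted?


Run the DFA, marking each prefix where the state is accepting:
  "" -> q0 [reject]
  "1" -> q0 [reject]
  "10" -> q2 [reject]
  "101" -> q0 [reject]
  "1010" -> q2 [reject]
  "10101" -> q0 [reject]
  "101011" -> q0 [reject]

No prefix is accepted


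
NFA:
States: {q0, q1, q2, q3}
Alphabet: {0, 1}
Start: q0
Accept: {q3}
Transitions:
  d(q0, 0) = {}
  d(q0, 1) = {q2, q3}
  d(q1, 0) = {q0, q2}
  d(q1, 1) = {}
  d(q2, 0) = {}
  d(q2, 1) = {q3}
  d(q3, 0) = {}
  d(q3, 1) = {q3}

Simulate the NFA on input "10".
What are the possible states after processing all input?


Start: {q0}
  --1--> {q2, q3}
  --0--> {}

{} (empty set, no valid transitions)


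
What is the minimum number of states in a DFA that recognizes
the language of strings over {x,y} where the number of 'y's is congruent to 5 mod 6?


States track (count of 'y') mod 6.
Need 6 states: one per remainder 0..5; accept = remainder 5.

6


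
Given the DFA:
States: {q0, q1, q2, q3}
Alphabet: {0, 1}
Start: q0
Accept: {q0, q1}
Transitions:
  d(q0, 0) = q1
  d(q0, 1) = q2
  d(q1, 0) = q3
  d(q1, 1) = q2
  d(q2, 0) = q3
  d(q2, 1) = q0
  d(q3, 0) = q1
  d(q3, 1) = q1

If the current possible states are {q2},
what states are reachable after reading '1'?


Apply transition on '1' from each current state:
  d(q2, 1) = q0

{q0}


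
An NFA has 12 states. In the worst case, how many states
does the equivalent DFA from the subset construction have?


Subset construction: one DFA state per subset of NFA states.
2^12 = 4096

4096


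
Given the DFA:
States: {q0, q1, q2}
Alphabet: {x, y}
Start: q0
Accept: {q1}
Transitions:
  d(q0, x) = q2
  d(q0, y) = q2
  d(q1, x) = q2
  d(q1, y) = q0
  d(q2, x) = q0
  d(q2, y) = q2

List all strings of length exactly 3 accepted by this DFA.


All strings of length 3: 8 total
Accepted: 0

None


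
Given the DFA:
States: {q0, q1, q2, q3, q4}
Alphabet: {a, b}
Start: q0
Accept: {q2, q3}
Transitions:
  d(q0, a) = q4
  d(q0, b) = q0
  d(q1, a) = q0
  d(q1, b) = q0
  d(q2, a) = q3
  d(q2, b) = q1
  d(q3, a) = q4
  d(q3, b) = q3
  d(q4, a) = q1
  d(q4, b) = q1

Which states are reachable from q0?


BFS from q0:
  layer 0: {q0}
  layer 1: {q4}
  layer 2: {q1}

{q0, q1, q4}


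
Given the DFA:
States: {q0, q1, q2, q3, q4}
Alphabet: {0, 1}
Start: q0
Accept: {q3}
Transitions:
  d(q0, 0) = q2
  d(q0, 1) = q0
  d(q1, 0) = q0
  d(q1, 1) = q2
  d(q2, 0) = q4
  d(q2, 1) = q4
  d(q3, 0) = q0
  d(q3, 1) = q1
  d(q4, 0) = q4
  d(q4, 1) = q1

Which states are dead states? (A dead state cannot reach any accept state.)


Forward reachability from each state:
  q0 -> reaches {q0, q1, q2, q4}, no accept state (dead)
  q1 -> reaches {q0, q1, q2, q4}, no accept state (dead)
  q2 -> reaches {q0, q1, q2, q4}, no accept state (dead)
  q3 -> reaches accept state q3 (live)
  q4 -> reaches {q0, q1, q2, q4}, no accept state (dead)

{q0, q1, q2, q4}


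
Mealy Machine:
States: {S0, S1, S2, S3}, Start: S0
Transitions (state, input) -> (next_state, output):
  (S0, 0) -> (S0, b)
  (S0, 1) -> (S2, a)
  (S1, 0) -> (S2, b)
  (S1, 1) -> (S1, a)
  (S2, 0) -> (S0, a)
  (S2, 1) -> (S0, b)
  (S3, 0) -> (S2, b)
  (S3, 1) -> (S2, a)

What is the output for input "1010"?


Step-by-step:
  (S0, 1) -> (S2, a)
  (S2, 0) -> (S0, a)
  (S0, 1) -> (S2, a)
  (S2, 0) -> (S0, a)

"aaaa"


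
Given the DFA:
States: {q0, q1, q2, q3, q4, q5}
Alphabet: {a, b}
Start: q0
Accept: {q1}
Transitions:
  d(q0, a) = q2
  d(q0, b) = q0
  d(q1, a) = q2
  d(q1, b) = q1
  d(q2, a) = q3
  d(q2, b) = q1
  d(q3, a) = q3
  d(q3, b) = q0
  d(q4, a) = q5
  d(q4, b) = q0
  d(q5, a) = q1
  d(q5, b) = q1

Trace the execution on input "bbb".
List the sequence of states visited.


Input: bbb
d(q0, b) = q0
d(q0, b) = q0
d(q0, b) = q0


q0 -> q0 -> q0 -> q0


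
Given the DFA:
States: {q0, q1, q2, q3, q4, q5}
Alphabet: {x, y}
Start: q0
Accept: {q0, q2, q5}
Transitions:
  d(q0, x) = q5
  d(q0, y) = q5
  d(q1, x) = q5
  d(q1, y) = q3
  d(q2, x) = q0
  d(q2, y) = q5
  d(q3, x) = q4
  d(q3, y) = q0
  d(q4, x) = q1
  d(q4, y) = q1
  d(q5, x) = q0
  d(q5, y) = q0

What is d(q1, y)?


Looking up transition d(q1, y)

q3


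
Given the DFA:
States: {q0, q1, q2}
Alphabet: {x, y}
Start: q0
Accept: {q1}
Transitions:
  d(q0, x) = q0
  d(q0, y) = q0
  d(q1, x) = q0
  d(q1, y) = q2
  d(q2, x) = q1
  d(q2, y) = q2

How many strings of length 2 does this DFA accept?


Enumerating all length-2 strings:
  "xx" -> q0 [reject]
  "xy" -> q0 [reject]
  "yx" -> q0 [reject]
  "yy" -> q0 [reject]

0 out of 4


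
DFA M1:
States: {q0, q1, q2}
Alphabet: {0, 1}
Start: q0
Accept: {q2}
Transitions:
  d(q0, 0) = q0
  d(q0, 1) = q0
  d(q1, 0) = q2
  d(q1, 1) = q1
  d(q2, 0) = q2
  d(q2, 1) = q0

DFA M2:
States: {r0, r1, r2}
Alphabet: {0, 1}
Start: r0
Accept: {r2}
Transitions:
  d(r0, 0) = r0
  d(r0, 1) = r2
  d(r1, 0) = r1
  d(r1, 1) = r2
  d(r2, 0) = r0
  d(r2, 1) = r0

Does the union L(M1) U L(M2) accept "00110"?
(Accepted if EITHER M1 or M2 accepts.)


M1: final=q0 accepted=False
M2: final=r0 accepted=False

No, union rejects (neither accepts)


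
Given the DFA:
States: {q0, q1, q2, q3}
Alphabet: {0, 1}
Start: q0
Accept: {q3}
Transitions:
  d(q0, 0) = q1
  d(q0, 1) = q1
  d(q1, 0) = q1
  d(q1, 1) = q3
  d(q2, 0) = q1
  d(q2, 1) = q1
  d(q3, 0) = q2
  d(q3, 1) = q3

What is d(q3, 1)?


Looking up transition d(q3, 1)

q3


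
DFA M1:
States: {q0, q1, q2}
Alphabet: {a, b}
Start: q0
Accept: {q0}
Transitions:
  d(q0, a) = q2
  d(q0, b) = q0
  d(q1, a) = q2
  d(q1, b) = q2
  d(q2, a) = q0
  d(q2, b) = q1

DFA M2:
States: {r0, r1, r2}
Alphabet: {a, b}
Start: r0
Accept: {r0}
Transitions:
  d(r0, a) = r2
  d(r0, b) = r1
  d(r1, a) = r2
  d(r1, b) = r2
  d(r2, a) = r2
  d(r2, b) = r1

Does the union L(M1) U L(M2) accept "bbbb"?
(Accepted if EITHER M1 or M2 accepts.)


M1: final=q0 accepted=True
M2: final=r2 accepted=False

Yes, union accepts


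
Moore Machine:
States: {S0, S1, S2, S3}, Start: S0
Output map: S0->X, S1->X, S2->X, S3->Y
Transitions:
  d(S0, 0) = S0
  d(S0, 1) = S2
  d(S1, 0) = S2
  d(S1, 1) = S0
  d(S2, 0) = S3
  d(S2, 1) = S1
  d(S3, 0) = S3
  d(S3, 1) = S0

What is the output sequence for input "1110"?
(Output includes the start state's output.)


Start: S0 (output X)
  --1--> S2 (output X)
  --1--> S1 (output X)
  --1--> S0 (output X)
  --0--> S0 (output X)

"XXXXX"


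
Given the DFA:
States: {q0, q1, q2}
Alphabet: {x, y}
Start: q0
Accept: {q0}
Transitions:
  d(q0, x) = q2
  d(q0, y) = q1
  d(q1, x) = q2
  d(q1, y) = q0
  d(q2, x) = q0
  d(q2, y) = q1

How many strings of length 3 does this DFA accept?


Enumerating all length-3 strings:
  "xxx" -> q2 [reject]
  "xxy" -> q1 [reject]
  "xyx" -> q2 [reject]
  "xyy" -> q0 [accept]
  "yxx" -> q0 [accept]
  "yxy" -> q1 [reject]
  "yyx" -> q2 [reject]
  "yyy" -> q1 [reject]

2 out of 8


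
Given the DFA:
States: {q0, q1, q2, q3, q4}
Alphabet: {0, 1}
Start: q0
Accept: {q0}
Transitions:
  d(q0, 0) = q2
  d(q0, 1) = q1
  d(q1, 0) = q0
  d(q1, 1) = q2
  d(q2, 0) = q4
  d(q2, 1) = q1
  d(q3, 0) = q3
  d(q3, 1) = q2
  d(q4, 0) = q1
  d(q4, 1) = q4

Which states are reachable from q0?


BFS from q0:
  layer 0: {q0}
  layer 1: {q1, q2}
  layer 2: {q4}

{q0, q1, q2, q4}


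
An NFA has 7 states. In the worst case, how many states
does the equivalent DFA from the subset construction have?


Subset construction: one DFA state per subset of NFA states.
2^7 = 128

128


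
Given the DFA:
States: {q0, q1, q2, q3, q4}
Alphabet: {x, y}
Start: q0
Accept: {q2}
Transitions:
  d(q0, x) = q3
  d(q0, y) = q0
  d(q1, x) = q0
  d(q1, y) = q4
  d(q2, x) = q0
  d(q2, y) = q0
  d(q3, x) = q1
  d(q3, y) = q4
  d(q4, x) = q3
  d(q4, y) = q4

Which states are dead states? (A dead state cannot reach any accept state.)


Forward reachability from each state:
  q0 -> reaches {q0, q1, q3, q4}, no accept state (dead)
  q1 -> reaches {q0, q1, q3, q4}, no accept state (dead)
  q2 -> reaches accept state q2 (live)
  q3 -> reaches {q0, q1, q3, q4}, no accept state (dead)
  q4 -> reaches {q0, q1, q3, q4}, no accept state (dead)

{q0, q1, q3, q4}


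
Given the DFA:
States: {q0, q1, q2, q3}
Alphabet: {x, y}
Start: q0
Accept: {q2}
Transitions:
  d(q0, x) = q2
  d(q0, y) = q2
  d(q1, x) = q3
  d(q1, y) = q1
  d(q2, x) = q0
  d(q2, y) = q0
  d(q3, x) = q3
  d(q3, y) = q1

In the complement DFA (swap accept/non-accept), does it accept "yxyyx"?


Trace: q0 -> q2 -> q0 -> q2 -> q0 -> q2
Final: q2
Original accept: {q2}
Complement: q2 is in original accept

No, complement rejects (original accepts)


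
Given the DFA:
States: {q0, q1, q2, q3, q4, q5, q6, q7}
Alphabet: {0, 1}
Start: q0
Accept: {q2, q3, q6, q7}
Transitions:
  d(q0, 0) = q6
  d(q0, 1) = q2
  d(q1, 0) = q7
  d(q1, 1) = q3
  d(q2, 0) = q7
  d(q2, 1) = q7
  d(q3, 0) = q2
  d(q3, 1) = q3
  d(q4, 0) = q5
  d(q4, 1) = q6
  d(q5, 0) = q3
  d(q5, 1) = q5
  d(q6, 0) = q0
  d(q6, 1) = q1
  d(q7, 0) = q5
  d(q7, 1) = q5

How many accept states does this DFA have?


Accept states listed: {q2, q3, q6, q7}
Counting: q2(1) q3(2) q6(3) q7(4)

4


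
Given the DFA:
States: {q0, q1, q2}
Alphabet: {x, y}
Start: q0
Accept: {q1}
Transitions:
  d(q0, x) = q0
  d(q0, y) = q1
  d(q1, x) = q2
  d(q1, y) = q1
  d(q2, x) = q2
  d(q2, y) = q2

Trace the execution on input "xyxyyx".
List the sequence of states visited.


Input: xyxyyx
d(q0, x) = q0
d(q0, y) = q1
d(q1, x) = q2
d(q2, y) = q2
d(q2, y) = q2
d(q2, x) = q2


q0 -> q0 -> q1 -> q2 -> q2 -> q2 -> q2


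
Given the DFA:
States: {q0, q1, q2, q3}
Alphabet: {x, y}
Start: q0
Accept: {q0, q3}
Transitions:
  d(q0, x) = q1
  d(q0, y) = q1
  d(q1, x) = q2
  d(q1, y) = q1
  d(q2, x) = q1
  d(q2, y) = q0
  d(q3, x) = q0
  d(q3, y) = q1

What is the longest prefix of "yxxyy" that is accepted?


Run the DFA, marking each prefix where the state is accepting:
  "" -> q0 [accept]
  "y" -> q1 [reject]
  "yx" -> q2 [reject]
  "yxx" -> q1 [reject]
  "yxxy" -> q1 [reject]
  "yxxyy" -> q1 [reject]

""


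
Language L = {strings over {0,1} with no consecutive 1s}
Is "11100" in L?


'11' occurs at index 0

No, "11100" is not in L


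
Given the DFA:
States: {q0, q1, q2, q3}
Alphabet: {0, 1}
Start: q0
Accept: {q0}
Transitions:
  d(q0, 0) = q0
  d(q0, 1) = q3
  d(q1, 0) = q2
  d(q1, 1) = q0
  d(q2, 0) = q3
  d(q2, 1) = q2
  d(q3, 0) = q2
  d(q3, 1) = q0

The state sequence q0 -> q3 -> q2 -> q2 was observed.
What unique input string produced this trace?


Trace back each transition to find the symbol:
  q0 --[1]--> q3
  q3 --[0]--> q2
  q2 --[1]--> q2

"101"


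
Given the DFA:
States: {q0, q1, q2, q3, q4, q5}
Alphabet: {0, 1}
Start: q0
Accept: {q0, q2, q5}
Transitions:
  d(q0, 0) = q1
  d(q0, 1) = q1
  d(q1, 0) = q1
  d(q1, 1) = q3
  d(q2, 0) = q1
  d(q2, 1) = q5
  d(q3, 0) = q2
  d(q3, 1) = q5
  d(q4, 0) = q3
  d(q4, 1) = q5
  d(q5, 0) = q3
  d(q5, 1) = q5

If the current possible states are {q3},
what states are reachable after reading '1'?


Apply transition on '1' from each current state:
  d(q3, 1) = q5

{q5}
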